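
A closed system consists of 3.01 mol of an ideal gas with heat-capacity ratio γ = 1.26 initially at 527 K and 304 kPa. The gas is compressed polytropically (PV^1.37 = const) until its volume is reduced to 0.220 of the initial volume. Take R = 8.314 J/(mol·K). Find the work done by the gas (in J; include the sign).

-26800 J

V₁ = nRT₁/P₁ = 3.01×8.314×527/304 = 43.4 L.
Polytropic n=1.37: T₂ = T₁(V₁/V₂)^(n−1) = 527×(4.55)^0.37 = 923 K; P₂ = P₁(V₁/V₂)^n = 2420 kPa.
W = (P₁V₁−P₂V₂)/(n−1) = (304×43.4−2420×9.54)/0.37 = -26800 J.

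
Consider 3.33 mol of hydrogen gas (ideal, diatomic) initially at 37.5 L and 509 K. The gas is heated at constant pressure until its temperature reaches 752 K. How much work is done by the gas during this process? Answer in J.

6730 J

P₁ = nRT₁/V₁ = 3.33×8.314×509/37.5 = 376 kPa.
Isobaric: P stays 376 kPa; V/T = const ⇒ T₂ = 752 K, V₂ = 55.4 L.
W = PΔV = 376×(55.4−37.5) kPa·L = 6730 J.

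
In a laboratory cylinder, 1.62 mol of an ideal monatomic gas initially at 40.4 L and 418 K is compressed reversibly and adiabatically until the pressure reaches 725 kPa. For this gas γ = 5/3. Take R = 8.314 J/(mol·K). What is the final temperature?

808 K

P₁ = nRT₁/V₁ = 1.62×8.314×418/40.4 = 139 kPa.
Adiabatic: T₂/T₁ = (P₂/P₁)^((γ−1)/γ) ⇒ T₂ = 418×(5.20)^0.400 = 808 K; V₂ = 15.0 L.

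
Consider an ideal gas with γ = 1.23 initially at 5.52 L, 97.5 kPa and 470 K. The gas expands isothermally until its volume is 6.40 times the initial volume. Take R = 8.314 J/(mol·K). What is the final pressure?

Isothermal: T stays 470 K; PV = const ⇒ V₂ = 35.3 L, P₂ = 15.2 kPa.

15.2 kPa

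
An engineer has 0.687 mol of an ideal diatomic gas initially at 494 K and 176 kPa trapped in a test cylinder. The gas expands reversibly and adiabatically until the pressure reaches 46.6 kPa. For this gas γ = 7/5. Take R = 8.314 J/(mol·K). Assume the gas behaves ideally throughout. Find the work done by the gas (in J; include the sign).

2230 J

V₁ = nRT₁/P₁ = 0.687×8.314×494/176 = 16.0 L.
Adiabatic: T₂/T₁ = (P₂/P₁)^((γ−1)/γ) ⇒ T₂ = 494×(0.265)^0.286 = 338 K; V₂ = 41.4 L.
ΔU = nCvΔT = 0.687×20.8×(338−494) = -2230 J.
Q = 0 for an adiabatic process, so W = −ΔU = 2230 J.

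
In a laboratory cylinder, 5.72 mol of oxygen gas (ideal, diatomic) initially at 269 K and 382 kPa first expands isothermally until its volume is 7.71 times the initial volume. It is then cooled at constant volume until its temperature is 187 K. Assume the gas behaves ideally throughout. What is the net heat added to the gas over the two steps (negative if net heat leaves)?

V₁ = nRT₁/P₁ = 5.72×8.314×269/382 = 33.5 L.
Step 1 — Isothermal: T stays 269 K; PV = const ⇒ V₂ = 258 L, P₂ = 49.5 kPa.
ΔU = 0 (ideal gas, T constant).
W = nRT ln(V₂/V₁) = 5.72×8.314×269×ln(7.71) = 26100 J.
Q = ΔU + W = 26100 J.
State after step 1: P = 49.5 kPa, V = 258 L, T = 269 K.
Step 2 — Isochoric: V stays 258 L; P/T = const ⇒ T₂ = 187 K, P₂ = 34.4 kPa.
W = 0 (no volume change).
ΔU = nCvΔT = 5.72×20.8×(187−269) = -9750 J.
Q = ΔU = -9750 J.
Net over both steps: W = 26100 J, Q = 16400 J, ΔU = -9750 J.

16400 J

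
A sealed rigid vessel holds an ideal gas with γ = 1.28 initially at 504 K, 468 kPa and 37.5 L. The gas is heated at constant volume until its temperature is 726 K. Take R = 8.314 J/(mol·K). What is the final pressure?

674 kPa

Isochoric: V stays 37.5 L; P/T = const ⇒ T₂ = 726 K, P₂ = 674 kPa.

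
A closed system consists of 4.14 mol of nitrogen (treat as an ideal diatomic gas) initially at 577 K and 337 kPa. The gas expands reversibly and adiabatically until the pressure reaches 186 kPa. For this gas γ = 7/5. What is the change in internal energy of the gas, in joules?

-7750 J

V₁ = nRT₁/P₁ = 4.14×8.314×577/337 = 58.9 L.
Adiabatic: T₂/T₁ = (P₂/P₁)^((γ−1)/γ) ⇒ T₂ = 577×(0.552)^0.286 = 487 K; V₂ = 90.1 L.
For an ideal gas ΔU = nCvΔT with Cv = (5/2)R = 20.8 J/(mol·K).
ΔU = 4.14×20.8×(487−577) = -7750 J.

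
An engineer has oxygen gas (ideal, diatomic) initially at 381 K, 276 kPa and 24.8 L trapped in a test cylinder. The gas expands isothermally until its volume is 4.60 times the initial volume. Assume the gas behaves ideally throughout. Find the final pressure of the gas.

Isothermal: T stays 381 K; PV = const ⇒ V₂ = 114 L, P₂ = 60.0 kPa.

60.0 kPa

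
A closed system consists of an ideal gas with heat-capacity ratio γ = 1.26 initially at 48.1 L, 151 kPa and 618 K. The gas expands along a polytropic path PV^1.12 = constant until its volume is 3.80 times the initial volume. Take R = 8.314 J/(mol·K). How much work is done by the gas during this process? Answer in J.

8960 J

n = P₁V₁/(RT₁) = 151×48.1/(8.314×618) = 1.41 mol.
Polytropic n=1.12: T₂ = T₁(V₁/V₂)^(n−1) = 618×(0.263)^0.12 = 527 K; P₂ = P₁(V₁/V₂)^n = 33.9 kPa.
W = (P₁V₁−P₂V₂)/(n−1) = (151×48.1−33.9×183)/0.12 = 8960 J.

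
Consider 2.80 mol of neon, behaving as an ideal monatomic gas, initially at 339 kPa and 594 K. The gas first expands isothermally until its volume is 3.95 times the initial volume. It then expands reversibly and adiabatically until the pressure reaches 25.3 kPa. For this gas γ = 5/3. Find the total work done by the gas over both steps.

V₁ = nRT₁/P₁ = 2.80×8.314×594/339 = 40.8 L.
Step 1 — Isothermal: T stays 594 K; PV = const ⇒ V₂ = 161 L, P₂ = 85.8 kPa.
ΔU = 0 (ideal gas, T constant).
W = nRT ln(V₂/V₁) = 2.80×8.314×594×ln(3.95) = 19000 J.
Q = ΔU + W = 19000 J.
State after step 1: P = 85.8 kPa, V = 161 L, T = 594 K.
Step 2 — Adiabatic: T₂/T₁ = (P₂/P₁)^((γ−1)/γ) ⇒ T₂ = 594×(0.295)^0.400 = 364 K; V₂ = 335 L.
ΔU = nCvΔT = 2.80×12.5×(364−594) = -8020 J.
Q = 0 for an adiabatic process, so W = −ΔU = 8020 J.
Net over both steps: W = 27000 J, Q = 19000 J, ΔU = -8020 J.

27000 J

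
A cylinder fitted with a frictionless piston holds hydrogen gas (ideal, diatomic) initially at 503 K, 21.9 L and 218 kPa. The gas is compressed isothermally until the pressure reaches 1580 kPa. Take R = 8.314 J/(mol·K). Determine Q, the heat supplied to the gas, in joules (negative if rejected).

n = P₁V₁/(RT₁) = 218×21.9/(8.314×503) = 1.14 mol.
Isothermal: T stays 503 K; PV = const ⇒ V₂ = 3.02 L, P₂ = 1580 kPa.
ΔU = 0 (ideal gas, T constant).
W = nRT ln(V₂/V₁) = 1.14×8.314×503×ln(0.138) = -9460 J.
Q = ΔU + W = -9460 J.

-9460 J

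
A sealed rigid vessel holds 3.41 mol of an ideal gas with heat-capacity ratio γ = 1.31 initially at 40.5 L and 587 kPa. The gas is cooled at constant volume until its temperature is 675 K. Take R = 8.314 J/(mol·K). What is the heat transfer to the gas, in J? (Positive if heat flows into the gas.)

T₁ = P₁V₁/(nR) = 587×40.5/(3.41×8.314) = 839 K.
Isochoric: V stays 40.5 L; P/T = const ⇒ T₂ = 675 K, P₂ = 473 kPa.
W = 0 (no volume change).
ΔU = nCvΔT = 3.41×26.8×(675−839) = -15000 J.
Q = ΔU = -15000 J.

-15000 J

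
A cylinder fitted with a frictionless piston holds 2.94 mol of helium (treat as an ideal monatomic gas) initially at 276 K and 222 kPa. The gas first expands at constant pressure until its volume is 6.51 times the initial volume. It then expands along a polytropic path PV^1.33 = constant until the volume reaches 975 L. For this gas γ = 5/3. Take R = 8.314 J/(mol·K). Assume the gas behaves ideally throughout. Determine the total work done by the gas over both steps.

V₁ = nRT₁/P₁ = 2.94×8.314×276/222 = 30.4 L.
Step 1 — Isobaric: P stays 222 kPa; V/T = const ⇒ T₂ = 1800 K, V₂ = 198 L.
W = PΔV = 222×(198−30.4) kPa·L = 37200 J.
ΔU = nCvΔT = 2.94×12.5×(1800−276) = 55800 J.
Q = ΔU + W = nCpΔT = 92900 J.
State after step 1: P = 222 kPa, V = 198 L, T = 1800 K.
Step 2 — Polytropic n=1.33: T₂ = T₁(V₁/V₂)^(n−1) = 1800×(0.203)^0.33 = 1060 K; P₂ = P₁(V₁/V₂)^n = 26.6 kPa.
W = (P₁V₁−P₂V₂)/(n−1) = (222×198−26.6×975)/0.33 = 54500 J.
ΔU = nCvΔT = 2.94×12.5×(1060−1800) = -27000 J.
Q = ΔU + W = 27500 J.
Net over both steps: W = 91600 J, Q = 120000 J, ΔU = 28800 J.

91600 J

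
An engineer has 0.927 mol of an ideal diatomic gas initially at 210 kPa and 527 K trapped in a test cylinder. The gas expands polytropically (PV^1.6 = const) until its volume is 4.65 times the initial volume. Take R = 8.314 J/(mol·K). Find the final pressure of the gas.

V₁ = nRT₁/P₁ = 0.927×8.314×527/210 = 19.3 L.
Polytropic n=1.6: T₂ = T₁(V₁/V₂)^(n−1) = 527×(0.215)^0.60 = 210 K; P₂ = P₁(V₁/V₂)^n = 18.0 kPa.

18.0 kPa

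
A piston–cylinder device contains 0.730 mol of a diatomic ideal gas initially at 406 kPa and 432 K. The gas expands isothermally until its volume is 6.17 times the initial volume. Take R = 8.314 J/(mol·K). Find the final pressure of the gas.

V₁ = nRT₁/P₁ = 0.730×8.314×432/406 = 6.46 L.
Isothermal: T stays 432 K; PV = const ⇒ V₂ = 39.8 L, P₂ = 65.8 kPa.

65.8 kPa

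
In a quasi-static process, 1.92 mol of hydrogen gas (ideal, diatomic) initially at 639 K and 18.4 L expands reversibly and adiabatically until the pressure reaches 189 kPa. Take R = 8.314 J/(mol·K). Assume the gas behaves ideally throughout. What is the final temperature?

470 K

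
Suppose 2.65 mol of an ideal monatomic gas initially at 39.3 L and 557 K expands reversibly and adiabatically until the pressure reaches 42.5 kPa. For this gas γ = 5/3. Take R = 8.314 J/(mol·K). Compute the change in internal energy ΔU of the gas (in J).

P₁ = nRT₁/V₁ = 2.65×8.314×557/39.3 = 312 kPa.
Adiabatic: T₂/T₁ = (P₂/P₁)^((γ−1)/γ) ⇒ T₂ = 557×(0.136)^0.400 = 251 K; V₂ = 130 L.
For an ideal gas ΔU = nCvΔT with Cv = (3/2)R = 12.5 J/(mol·K).
ΔU = 2.65×12.5×(251−557) = -10100 J.

-10100 J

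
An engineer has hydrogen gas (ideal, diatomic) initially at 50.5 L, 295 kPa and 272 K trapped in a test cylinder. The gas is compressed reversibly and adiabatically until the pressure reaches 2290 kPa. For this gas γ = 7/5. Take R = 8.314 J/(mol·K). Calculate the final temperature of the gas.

Adiabatic: T₂/T₁ = (P₂/P₁)^((γ−1)/γ) ⇒ T₂ = 272×(7.76)^0.286 = 488 K; V₂ = 11.7 L.

488 K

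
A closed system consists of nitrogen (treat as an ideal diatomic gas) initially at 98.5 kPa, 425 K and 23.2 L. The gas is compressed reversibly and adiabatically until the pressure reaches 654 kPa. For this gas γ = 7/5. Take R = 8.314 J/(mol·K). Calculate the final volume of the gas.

Adiabatic: T₂/T₁ = (P₂/P₁)^((γ−1)/γ) ⇒ T₂ = 425×(6.64)^0.286 = 730 K; V₂ = 6.00 L.

6.00 L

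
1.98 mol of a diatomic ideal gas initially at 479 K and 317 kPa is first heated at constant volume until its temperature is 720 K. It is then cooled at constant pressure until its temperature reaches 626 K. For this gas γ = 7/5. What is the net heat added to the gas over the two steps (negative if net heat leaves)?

4500 J

V₁ = nRT₁/P₁ = 1.98×8.314×479/317 = 24.9 L.
Step 1 — Isochoric: V stays 24.9 L; P/T = const ⇒ T₂ = 720 K, P₂ = 476 kPa.
W = 0 (no volume change).
ΔU = nCvΔT = 1.98×20.8×(720−479) = 9920 J.
Q = ΔU = 9920 J.
State after step 1: P = 476 kPa, V = 24.9 L, T = 720 K.
Step 2 — Isobaric: P stays 476 kPa; V/T = const ⇒ T₂ = 626 K, V₂ = 21.6 L.
W = PΔV = 476×(21.6−24.9) kPa·L = -1550 J.
ΔU = nCvΔT = 1.98×20.8×(626−720) = -3870 J.
Q = ΔU + W = nCpΔT = -5420 J.
Net over both steps: W = -1550 J, Q = 4500 J, ΔU = 6050 J.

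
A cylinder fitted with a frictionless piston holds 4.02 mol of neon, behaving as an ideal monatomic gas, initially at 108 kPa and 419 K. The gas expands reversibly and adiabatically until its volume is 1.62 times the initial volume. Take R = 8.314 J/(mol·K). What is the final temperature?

V₁ = nRT₁/P₁ = 4.02×8.314×419/108 = 130 L.
Adiabatic: TV^(γ−1) = const ⇒ T₂ = 419×(0.617)^0.667 = 304 K; PV^γ = const ⇒ P₂ = 48.3 kPa.

304 K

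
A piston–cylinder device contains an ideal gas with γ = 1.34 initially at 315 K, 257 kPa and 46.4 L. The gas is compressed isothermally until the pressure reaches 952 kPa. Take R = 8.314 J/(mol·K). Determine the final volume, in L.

12.5 L

Isothermal: T stays 315 K; PV = const ⇒ V₂ = 12.5 L, P₂ = 952 kPa.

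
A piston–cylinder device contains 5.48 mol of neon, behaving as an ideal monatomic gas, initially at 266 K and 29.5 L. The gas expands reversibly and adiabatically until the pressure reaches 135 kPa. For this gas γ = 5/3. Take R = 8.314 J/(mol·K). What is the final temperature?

170 K

P₁ = nRT₁/V₁ = 5.48×8.314×266/29.5 = 411 kPa.
Adiabatic: T₂/T₁ = (P₂/P₁)^((γ−1)/γ) ⇒ T₂ = 266×(0.329)^0.400 = 170 K; V₂ = 57.5 L.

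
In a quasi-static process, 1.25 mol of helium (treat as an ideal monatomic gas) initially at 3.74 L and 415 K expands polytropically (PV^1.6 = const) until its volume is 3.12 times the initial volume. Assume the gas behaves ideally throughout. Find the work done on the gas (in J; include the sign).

-3560 J

P₁ = nRT₁/V₁ = 1.25×8.314×415/3.74 = 1150 kPa.
Polytropic n=1.6: T₂ = T₁(V₁/V₂)^(n−1) = 415×(0.321)^0.60 = 210 K; P₂ = P₁(V₁/V₂)^n = 187 kPa.
W = (P₁V₁−P₂V₂)/(n−1) = (1150×3.74−187×11.7)/0.60 = 3560 J.
Work done on the gas = −W_by = -3560 J.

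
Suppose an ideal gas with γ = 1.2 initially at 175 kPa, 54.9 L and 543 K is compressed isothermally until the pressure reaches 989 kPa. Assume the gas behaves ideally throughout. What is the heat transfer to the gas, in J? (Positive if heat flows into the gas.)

n = P₁V₁/(RT₁) = 175×54.9/(8.314×543) = 2.13 mol.
Isothermal: T stays 543 K; PV = const ⇒ V₂ = 9.71 L, P₂ = 989 kPa.
ΔU = 0 (ideal gas, T constant).
W = nRT ln(V₂/V₁) = 2.13×8.314×543×ln(0.177) = -16600 J.
Q = ΔU + W = -16600 J.

-16600 J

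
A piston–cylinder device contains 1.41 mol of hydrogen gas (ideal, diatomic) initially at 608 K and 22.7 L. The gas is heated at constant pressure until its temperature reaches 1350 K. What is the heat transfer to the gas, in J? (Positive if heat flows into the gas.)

30400 J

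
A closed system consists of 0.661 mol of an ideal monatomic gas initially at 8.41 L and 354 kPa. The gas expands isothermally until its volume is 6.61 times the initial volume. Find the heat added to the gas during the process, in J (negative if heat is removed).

5620 J

T₁ = P₁V₁/(nR) = 354×8.41/(0.661×8.314) = 542 K.
Isothermal: T stays 542 K; PV = const ⇒ V₂ = 55.6 L, P₂ = 53.6 kPa.
ΔU = 0 (ideal gas, T constant).
W = nRT ln(V₂/V₁) = 0.661×8.314×542×ln(6.61) = 5620 J.
Q = ΔU + W = 5620 J.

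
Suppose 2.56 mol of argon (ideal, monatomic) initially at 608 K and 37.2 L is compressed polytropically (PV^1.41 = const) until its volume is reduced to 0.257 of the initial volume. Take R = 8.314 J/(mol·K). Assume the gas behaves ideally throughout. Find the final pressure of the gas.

2360 kPa

P₁ = nRT₁/V₁ = 2.56×8.314×608/37.2 = 348 kPa.
Polytropic n=1.41: T₂ = T₁(V₁/V₂)^(n−1) = 608×(3.89)^0.41 = 1060 K; P₂ = P₁(V₁/V₂)^n = 2360 kPa.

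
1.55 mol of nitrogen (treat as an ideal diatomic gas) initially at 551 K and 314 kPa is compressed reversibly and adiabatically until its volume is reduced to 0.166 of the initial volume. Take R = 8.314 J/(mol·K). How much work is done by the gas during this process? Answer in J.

V₁ = nRT₁/P₁ = 1.55×8.314×551/314 = 22.6 L.
Adiabatic: TV^(γ−1) = const ⇒ T₂ = 551×(6.02)^0.400 = 1130 K; PV^γ = const ⇒ P₂ = 3880 kPa.
ΔU = nCvΔT = 1.55×20.8×(1130−551) = 18700 J.
Q = 0 for an adiabatic process, so W = −ΔU = -18700 J.

-18700 J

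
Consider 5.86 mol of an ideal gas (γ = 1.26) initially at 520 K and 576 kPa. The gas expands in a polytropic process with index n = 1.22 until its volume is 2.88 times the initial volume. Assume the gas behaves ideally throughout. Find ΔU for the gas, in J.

-20200 J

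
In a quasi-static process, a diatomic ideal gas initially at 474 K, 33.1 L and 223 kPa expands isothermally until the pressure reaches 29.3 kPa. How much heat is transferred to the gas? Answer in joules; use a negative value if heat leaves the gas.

n = P₁V₁/(RT₁) = 223×33.1/(8.314×474) = 1.87 mol.
Isothermal: T stays 474 K; PV = const ⇒ V₂ = 252 L, P₂ = 29.3 kPa.
ΔU = 0 (ideal gas, T constant).
W = nRT ln(V₂/V₁) = 1.87×8.314×474×ln(7.61) = 15000 J.
Q = ΔU + W = 15000 J.

15000 J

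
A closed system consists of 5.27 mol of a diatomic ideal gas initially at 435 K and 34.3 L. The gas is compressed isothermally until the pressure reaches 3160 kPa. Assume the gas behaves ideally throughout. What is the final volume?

P₁ = nRT₁/V₁ = 5.27×8.314×435/34.3 = 556 kPa.
Isothermal: T stays 435 K; PV = const ⇒ V₂ = 6.03 L, P₂ = 3160 kPa.

6.03 L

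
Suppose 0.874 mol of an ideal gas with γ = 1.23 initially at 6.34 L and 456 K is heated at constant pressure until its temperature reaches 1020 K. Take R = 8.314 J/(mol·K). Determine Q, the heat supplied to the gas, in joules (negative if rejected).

21900 J

P₁ = nRT₁/V₁ = 0.874×8.314×456/6.34 = 523 kPa.
Isobaric: P stays 523 kPa; V/T = const ⇒ T₂ = 1020 K, V₂ = 14.2 L.
W = PΔV = 523×(14.2−6.34) kPa·L = 4100 J.
ΔU = nCvΔT = 0.874×36.1×(1020−456) = 17800 J.
Q = ΔU + W = nCpΔT = 21900 J.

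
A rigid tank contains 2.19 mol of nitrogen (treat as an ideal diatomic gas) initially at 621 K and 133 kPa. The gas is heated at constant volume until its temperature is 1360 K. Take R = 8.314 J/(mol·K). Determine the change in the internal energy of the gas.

V₁ = nRT₁/P₁ = 2.19×8.314×621/133 = 85.0 L.
Isochoric: V stays 85.0 L; P/T = const ⇒ T₂ = 1360 K, P₂ = 291 kPa.
For an ideal gas ΔU = nCvΔT with Cv = (5/2)R = 20.8 J/(mol·K).
ΔU = 2.19×20.8×(1360−621) = 33600 J.

33600 J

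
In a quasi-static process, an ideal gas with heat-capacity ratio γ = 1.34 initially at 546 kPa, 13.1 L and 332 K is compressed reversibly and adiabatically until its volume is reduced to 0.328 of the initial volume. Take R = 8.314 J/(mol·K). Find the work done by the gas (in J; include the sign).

n = P₁V₁/(RT₁) = 546×13.1/(8.314×332) = 2.59 mol.
Adiabatic: TV^(γ−1) = const ⇒ T₂ = 332×(3.05)^0.340 = 485 K; PV^γ = const ⇒ P₂ = 2430 kPa.
ΔU = nCvΔT = 2.59×24.5×(485−332) = 9690 J.
Q = 0 for an adiabatic process, so W = −ΔU = -9690 J.

-9690 J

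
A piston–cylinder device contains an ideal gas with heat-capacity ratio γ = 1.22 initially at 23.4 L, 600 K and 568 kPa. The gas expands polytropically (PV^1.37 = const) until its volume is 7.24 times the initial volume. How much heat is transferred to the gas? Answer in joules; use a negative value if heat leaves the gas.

-12700 J

n = P₁V₁/(RT₁) = 568×23.4/(8.314×600) = 2.66 mol.
Polytropic n=1.37: T₂ = T₁(V₁/V₂)^(n−1) = 600×(0.138)^0.37 = 288 K; P₂ = P₁(V₁/V₂)^n = 37.7 kPa.
W = (P₁V₁−P₂V₂)/(n−1) = (568×23.4−37.7×169)/0.37 = 18700 J.
ΔU = nCvΔT = 2.66×37.8×(288−600) = -31400 J.
Q = ΔU + W = -12700 J.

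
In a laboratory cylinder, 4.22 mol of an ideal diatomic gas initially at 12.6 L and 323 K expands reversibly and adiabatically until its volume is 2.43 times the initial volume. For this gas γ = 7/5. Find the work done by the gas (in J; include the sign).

8470 J

P₁ = nRT₁/V₁ = 4.22×8.314×323/12.6 = 899 kPa.
Adiabatic: TV^(γ−1) = const ⇒ T₂ = 323×(0.412)^0.400 = 226 K; PV^γ = const ⇒ P₂ = 259 kPa.
ΔU = nCvΔT = 4.22×20.8×(226−323) = -8470 J.
Q = 0 for an adiabatic process, so W = −ΔU = 8470 J.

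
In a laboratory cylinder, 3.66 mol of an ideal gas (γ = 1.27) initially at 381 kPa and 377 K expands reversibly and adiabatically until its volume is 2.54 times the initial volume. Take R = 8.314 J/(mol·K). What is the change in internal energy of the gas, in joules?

V₁ = nRT₁/P₁ = 3.66×8.314×377/381 = 30.1 L.
Adiabatic: TV^(γ−1) = const ⇒ T₂ = 377×(0.394)^0.270 = 293 K; PV^γ = const ⇒ P₂ = 117 kPa.
For an ideal gas ΔU = nCvΔT with Cv = R/(γ−1) = 30.8 J/(mol·K).
ΔU = 3.66×30.8×(293−377) = -9450 J.

-9450 J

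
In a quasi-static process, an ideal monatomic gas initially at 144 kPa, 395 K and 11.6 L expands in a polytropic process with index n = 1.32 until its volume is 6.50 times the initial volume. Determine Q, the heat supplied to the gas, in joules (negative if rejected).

n = P₁V₁/(RT₁) = 144×11.6/(8.314×395) = 0.509 mol.
Polytropic n=1.32: T₂ = T₁(V₁/V₂)^(n−1) = 395×(0.154)^0.32 = 217 K; P₂ = P₁(V₁/V₂)^n = 12.2 kPa.
W = (P₁V₁−P₂V₂)/(n−1) = (144×11.6−12.2×75.4)/0.32 = 2350 J.
ΔU = nCvΔT = 0.509×12.5×(217−395) = -1130 J.
Q = ΔU + W = 1220 J.

1220 J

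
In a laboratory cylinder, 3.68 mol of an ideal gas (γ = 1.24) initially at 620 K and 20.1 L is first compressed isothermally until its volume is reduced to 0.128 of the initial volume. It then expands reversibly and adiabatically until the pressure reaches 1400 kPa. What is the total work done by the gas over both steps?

-17300 J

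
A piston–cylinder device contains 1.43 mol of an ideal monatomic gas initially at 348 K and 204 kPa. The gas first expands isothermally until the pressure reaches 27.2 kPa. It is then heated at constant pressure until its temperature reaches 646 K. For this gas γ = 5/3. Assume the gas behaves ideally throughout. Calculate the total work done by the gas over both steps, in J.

11900 J

V₁ = nRT₁/P₁ = 1.43×8.314×348/204 = 20.3 L.
Step 1 — Isothermal: T stays 348 K; PV = const ⇒ V₂ = 152 L, P₂ = 27.2 kPa.
ΔU = 0 (ideal gas, T constant).
W = nRT ln(V₂/V₁) = 1.43×8.314×348×ln(7.50) = 8340 J.
Q = ΔU + W = 8340 J.
State after step 1: P = 27.2 kPa, V = 152 L, T = 348 K.
Step 2 — Isobaric: P stays 27.2 kPa; V/T = const ⇒ T₂ = 646 K, V₂ = 282 L.
W = PΔV = 27.2×(282−152) kPa·L = 3540 J.
ΔU = nCvΔT = 1.43×12.5×(646−348) = 5310 J.
Q = ΔU + W = nCpΔT = 8860 J.
Net over both steps: W = 11900 J, Q = 17200 J, ΔU = 5310 J.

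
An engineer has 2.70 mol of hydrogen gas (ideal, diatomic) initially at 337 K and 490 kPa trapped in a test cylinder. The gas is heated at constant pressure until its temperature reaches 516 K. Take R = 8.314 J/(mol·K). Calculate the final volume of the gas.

V₁ = nRT₁/P₁ = 2.70×8.314×337/490 = 15.4 L.
Isobaric: P stays 490 kPa; V/T = const ⇒ T₂ = 516 K, V₂ = 23.6 L.

23.6 L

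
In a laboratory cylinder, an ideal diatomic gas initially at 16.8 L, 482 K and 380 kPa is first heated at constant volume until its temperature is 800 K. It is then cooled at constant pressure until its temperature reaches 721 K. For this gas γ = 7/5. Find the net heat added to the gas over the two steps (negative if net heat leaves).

6870 J

n = P₁V₁/(RT₁) = 380×16.8/(8.314×482) = 1.59 mol.
Step 1 — Isochoric: V stays 16.8 L; P/T = const ⇒ T₂ = 800 K, P₂ = 631 kPa.
W = 0 (no volume change).
ΔU = nCvΔT = 1.59×20.8×(800−482) = 10500 J.
Q = ΔU = 10500 J.
State after step 1: P = 631 kPa, V = 16.8 L, T = 800 K.
Step 2 — Isobaric: P stays 631 kPa; V/T = const ⇒ T₂ = 721 K, V₂ = 15.1 L.
W = PΔV = 631×(15.1−16.8) kPa·L = -1050 J.
ΔU = nCvΔT = 1.59×20.8×(721−800) = -2620 J.
Q = ΔU + W = nCpΔT = -3660 J.
Net over both steps: W = -1050 J, Q = 6870 J, ΔU = 7910 J.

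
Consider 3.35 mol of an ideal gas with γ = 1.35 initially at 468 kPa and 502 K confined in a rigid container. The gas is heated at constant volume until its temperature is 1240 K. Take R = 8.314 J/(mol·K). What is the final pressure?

1160 kPa

V₁ = nRT₁/P₁ = 3.35×8.314×502/468 = 29.9 L.
Isochoric: V stays 29.9 L; P/T = const ⇒ T₂ = 1240 K, P₂ = 1160 kPa.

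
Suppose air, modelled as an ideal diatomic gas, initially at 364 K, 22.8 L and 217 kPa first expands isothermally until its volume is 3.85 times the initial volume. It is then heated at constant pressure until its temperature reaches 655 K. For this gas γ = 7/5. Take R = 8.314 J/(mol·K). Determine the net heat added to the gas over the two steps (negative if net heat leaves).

20500 J

n = P₁V₁/(RT₁) = 217×22.8/(8.314×364) = 1.63 mol.
Step 1 — Isothermal: T stays 364 K; PV = const ⇒ V₂ = 87.8 L, P₂ = 56.4 kPa.
ΔU = 0 (ideal gas, T constant).
W = nRT ln(V₂/V₁) = 1.63×8.314×364×ln(3.85) = 6670 J.
Q = ΔU + W = 6670 J.
State after step 1: P = 56.4 kPa, V = 87.8 L, T = 364 K.
Step 2 — Isobaric: P stays 56.4 kPa; V/T = const ⇒ T₂ = 655 K, V₂ = 158 L.
W = PΔV = 56.4×(158−87.8) kPa·L = 3960 J.
ΔU = nCvΔT = 1.63×20.8×(655−364) = 9890 J.
Q = ΔU + W = nCpΔT = 13800 J.
Net over both steps: W = 10600 J, Q = 20500 J, ΔU = 9890 J.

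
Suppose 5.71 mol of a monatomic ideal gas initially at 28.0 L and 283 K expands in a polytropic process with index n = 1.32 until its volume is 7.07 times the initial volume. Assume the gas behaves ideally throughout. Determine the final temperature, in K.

P₁ = nRT₁/V₁ = 5.71×8.314×283/28.0 = 480 kPa.
Polytropic n=1.32: T₂ = T₁(V₁/V₂)^(n−1) = 283×(0.141)^0.32 = 151 K; P₂ = P₁(V₁/V₂)^n = 36.3 kPa.

151 K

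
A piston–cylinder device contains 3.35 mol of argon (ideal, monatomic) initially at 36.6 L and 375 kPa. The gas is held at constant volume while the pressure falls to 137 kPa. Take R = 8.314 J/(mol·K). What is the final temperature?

180 K

T₁ = P₁V₁/(nR) = 375×36.6/(3.35×8.314) = 493 K.
Isochoric: V stays 36.6 L; P/T = const ⇒ T₂ = 180 K, P₂ = 137 kPa.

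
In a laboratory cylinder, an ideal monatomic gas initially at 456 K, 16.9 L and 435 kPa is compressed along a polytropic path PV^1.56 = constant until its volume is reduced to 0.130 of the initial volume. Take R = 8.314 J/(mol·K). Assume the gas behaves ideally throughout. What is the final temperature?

1430 K

Polytropic n=1.56: T₂ = T₁(V₁/V₂)^(n−1) = 456×(7.69)^0.56 = 1430 K; P₂ = P₁(V₁/V₂)^n = 10500 kPa.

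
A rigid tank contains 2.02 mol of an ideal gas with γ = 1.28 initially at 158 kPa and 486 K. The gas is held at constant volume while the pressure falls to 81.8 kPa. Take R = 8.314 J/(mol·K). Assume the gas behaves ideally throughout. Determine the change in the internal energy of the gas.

-14100 J

V₁ = nRT₁/P₁ = 2.02×8.314×486/158 = 51.7 L.
Isochoric: V stays 51.7 L; P/T = const ⇒ T₂ = 252 K, P₂ = 81.8 kPa.
For an ideal gas ΔU = nCvΔT with Cv = R/(γ−1) = 29.7 J/(mol·K).
ΔU = 2.02×29.7×(252−486) = -14100 J.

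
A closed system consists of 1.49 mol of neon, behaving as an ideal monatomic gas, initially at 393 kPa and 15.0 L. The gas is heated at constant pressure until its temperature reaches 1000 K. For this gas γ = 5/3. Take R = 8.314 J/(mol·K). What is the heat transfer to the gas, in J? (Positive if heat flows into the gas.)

16200 J

T₁ = P₁V₁/(nR) = 393×15.0/(1.49×8.314) = 476 K.
Isobaric: P stays 393 kPa; V/T = const ⇒ T₂ = 1000 K, V₂ = 31.5 L.
W = PΔV = 393×(31.5−15.0) kPa·L = 6490 J.
ΔU = nCvΔT = 1.49×12.5×(1000−476) = 9740 J.
Q = ΔU + W = nCpΔT = 16200 J.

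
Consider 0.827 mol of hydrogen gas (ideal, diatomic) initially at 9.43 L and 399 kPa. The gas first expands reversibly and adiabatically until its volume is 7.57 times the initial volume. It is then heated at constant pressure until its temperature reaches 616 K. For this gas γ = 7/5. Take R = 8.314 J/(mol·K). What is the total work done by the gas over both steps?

7780 J

T₁ = P₁V₁/(nR) = 399×9.43/(0.827×8.314) = 547 K.
Step 1 — Adiabatic: TV^(γ−1) = const ⇒ T₂ = 547×(0.132)^0.400 = 244 K; PV^γ = const ⇒ P₂ = 23.5 kPa.
ΔU = nCvΔT = 0.827×20.8×(244−547) = -5220 J.
Q = 0 for an adiabatic process, so W = −ΔU = 5220 J.
State after step 1: P = 23.5 kPa, V = 71.4 L, T = 244 K.
Step 2 — Isobaric: P stays 23.5 kPa; V/T = const ⇒ T₂ = 616 K, V₂ = 181 L.
W = PΔV = 23.5×(181−71.4) kPa·L = 2560 J.
ΔU = nCvΔT = 0.827×20.8×(616−244) = 6400 J.
Q = ΔU + W = nCpΔT = 8960 J.
Net over both steps: W = 7780 J, Q = 8960 J, ΔU = 1180 J.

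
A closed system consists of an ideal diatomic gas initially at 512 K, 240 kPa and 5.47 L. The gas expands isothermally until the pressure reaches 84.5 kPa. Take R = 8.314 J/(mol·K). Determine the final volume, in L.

Isothermal: T stays 512 K; PV = const ⇒ V₂ = 15.5 L, P₂ = 84.5 kPa.

15.5 L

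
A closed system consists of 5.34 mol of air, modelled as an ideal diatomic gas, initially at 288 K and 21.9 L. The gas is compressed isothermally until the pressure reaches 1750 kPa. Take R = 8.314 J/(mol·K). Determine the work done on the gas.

14000 J

P₁ = nRT₁/V₁ = 5.34×8.314×288/21.9 = 584 kPa.
Isothermal: T stays 288 K; PV = const ⇒ V₂ = 7.31 L, P₂ = 1750 kPa.
W = nRT ln(V₂/V₁) = 5.34×8.314×288×ln(0.334) = -14000 J.
Work done on the gas = −W_by = 14000 J.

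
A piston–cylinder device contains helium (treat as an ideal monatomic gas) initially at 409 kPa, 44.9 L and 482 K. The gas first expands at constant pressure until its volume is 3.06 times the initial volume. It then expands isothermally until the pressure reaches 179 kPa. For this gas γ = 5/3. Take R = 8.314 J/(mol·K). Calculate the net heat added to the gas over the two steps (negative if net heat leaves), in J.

n = P₁V₁/(RT₁) = 409×44.9/(8.314×482) = 4.58 mol.
Step 1 — Isobaric: P stays 409 kPa; V/T = const ⇒ T₂ = 1470 K, V₂ = 137 L.
W = PΔV = 409×(137−44.9) kPa·L = 37800 J.
ΔU = nCvΔT = 4.58×12.5×(1470−482) = 56700 J.
Q = ΔU + W = nCpΔT = 94600 J.
State after step 1: P = 409 kPa, V = 137 L, T = 1470 K.
Step 2 — Isothermal: T stays 1470 K; PV = const ⇒ V₂ = 314 L, P₂ = 179 kPa.
ΔU = 0 (ideal gas, T constant).
W = nRT ln(V₂/V₁) = 4.58×8.314×1470×ln(2.28) = 46400 J.
Q = ΔU + W = 46400 J.
Net over both steps: W = 84300 J, Q = 141000 J, ΔU = 56700 J.

141000 J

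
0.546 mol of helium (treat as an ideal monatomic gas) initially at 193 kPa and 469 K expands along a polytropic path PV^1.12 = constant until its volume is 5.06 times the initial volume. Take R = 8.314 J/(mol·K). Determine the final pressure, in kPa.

31.4 kPa

V₁ = nRT₁/P₁ = 0.546×8.314×469/193 = 11.0 L.
Polytropic n=1.12: T₂ = T₁(V₁/V₂)^(n−1) = 469×(0.198)^0.12 = 386 K; P₂ = P₁(V₁/V₂)^n = 31.4 kPa.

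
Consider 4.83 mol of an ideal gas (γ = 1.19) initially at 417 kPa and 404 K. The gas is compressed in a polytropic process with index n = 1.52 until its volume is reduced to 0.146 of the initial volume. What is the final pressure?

7770 kPa

V₁ = nRT₁/P₁ = 4.83×8.314×404/417 = 38.9 L.
Polytropic n=1.52: T₂ = T₁(V₁/V₂)^(n−1) = 404×(6.85)^0.52 = 1100 K; P₂ = P₁(V₁/V₂)^n = 7770 kPa.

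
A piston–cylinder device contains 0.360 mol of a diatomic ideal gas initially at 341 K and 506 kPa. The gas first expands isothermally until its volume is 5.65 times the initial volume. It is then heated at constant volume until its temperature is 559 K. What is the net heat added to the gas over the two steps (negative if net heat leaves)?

3400 J

V₁ = nRT₁/P₁ = 0.360×8.314×341/506 = 2.02 L.
Step 1 — Isothermal: T stays 341 K; PV = const ⇒ V₂ = 11.4 L, P₂ = 89.6 kPa.
ΔU = 0 (ideal gas, T constant).
W = nRT ln(V₂/V₁) = 0.360×8.314×341×ln(5.65) = 1770 J.
Q = ΔU + W = 1770 J.
State after step 1: P = 89.6 kPa, V = 11.4 L, T = 341 K.
Step 2 — Isochoric: V stays 11.4 L; P/T = const ⇒ T₂ = 559 K, P₂ = 147 kPa.
W = 0 (no volume change).
ΔU = nCvΔT = 0.360×20.8×(559−341) = 1630 J.
Q = ΔU = 1630 J.
Net over both steps: W = 1770 J, Q = 3400 J, ΔU = 1630 J.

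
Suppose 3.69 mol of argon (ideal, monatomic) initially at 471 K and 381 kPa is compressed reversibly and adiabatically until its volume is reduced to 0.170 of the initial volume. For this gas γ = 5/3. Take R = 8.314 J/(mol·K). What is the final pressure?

V₁ = nRT₁/P₁ = 3.69×8.314×471/381 = 37.9 L.
Adiabatic: TV^(γ−1) = const ⇒ T₂ = 471×(5.88)^0.667 = 1530 K; PV^γ = const ⇒ P₂ = 7300 kPa.

7300 kPa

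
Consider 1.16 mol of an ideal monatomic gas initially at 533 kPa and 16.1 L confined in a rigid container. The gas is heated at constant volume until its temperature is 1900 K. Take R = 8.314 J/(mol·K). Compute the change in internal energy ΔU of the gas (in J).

14600 J

T₁ = P₁V₁/(nR) = 533×16.1/(1.16×8.314) = 890 K.
Isochoric: V stays 16.1 L; P/T = const ⇒ T₂ = 1900 K, P₂ = 1140 kPa.
For an ideal gas ΔU = nCvΔT with Cv = (3/2)R = 12.5 J/(mol·K).
ΔU = 1.16×12.5×(1900−890) = 14600 J.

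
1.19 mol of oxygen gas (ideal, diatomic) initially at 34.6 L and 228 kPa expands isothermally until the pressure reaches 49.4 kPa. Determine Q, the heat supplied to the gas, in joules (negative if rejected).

12100 J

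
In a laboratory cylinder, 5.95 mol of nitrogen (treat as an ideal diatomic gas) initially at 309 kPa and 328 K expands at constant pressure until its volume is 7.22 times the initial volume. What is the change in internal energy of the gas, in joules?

V₁ = nRT₁/P₁ = 5.95×8.314×328/309 = 52.5 L.
Isobaric: P stays 309 kPa; V/T = const ⇒ T₂ = 2370 K, V₂ = 379 L.
For an ideal gas ΔU = nCvΔT with Cv = (5/2)R = 20.8 J/(mol·K).
ΔU = 5.95×20.8×(2370−328) = 252000 J.

252000 J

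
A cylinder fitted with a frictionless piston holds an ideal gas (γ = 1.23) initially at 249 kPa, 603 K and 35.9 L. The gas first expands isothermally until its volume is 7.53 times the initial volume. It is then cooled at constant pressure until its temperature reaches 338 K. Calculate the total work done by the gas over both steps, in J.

14100 J

n = P₁V₁/(RT₁) = 249×35.9/(8.314×603) = 1.78 mol.
Step 1 — Isothermal: T stays 603 K; PV = const ⇒ V₂ = 270 L, P₂ = 33.1 kPa.
ΔU = 0 (ideal gas, T constant).
W = nRT ln(V₂/V₁) = 1.78×8.314×603×ln(7.53) = 18000 J.
Q = ΔU + W = 18000 J.
State after step 1: P = 33.1 kPa, V = 270 L, T = 603 K.
Step 2 — Isobaric: P stays 33.1 kPa; V/T = const ⇒ T₂ = 338 K, V₂ = 152 L.
W = PΔV = 33.1×(152−270) kPa·L = -3930 J.
ΔU = nCvΔT = 1.78×36.1×(338−603) = -17100 J.
Q = ΔU + W = nCpΔT = -21000 J.
Net over both steps: W = 14100 J, Q = -2960 J, ΔU = -17100 J.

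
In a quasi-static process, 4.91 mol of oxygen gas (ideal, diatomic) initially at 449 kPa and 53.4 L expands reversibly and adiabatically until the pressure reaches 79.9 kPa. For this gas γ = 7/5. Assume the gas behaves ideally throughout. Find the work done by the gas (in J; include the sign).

T₁ = P₁V₁/(nR) = 449×53.4/(4.91×8.314) = 587 K.
Adiabatic: T₂/T₁ = (P₂/P₁)^((γ−1)/γ) ⇒ T₂ = 587×(0.178)^0.286 = 359 K; V₂ = 183 L.
ΔU = nCvΔT = 4.91×20.8×(359−587) = -23300 J.
Q = 0 for an adiabatic process, so W = −ΔU = 23300 J.

23300 J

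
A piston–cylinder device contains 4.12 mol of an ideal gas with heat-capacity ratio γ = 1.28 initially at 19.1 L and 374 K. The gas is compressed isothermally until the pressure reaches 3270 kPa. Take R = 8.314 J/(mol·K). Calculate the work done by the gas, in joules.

-20300 J

P₁ = nRT₁/V₁ = 4.12×8.314×374/19.1 = 671 kPa.
Isothermal: T stays 374 K; PV = const ⇒ V₂ = 3.92 L, P₂ = 3270 kPa.
W = nRT ln(V₂/V₁) = 4.12×8.314×374×ln(0.205) = -20300 J.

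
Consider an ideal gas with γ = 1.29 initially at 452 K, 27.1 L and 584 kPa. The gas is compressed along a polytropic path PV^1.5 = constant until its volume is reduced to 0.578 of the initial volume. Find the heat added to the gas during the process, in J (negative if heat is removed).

7230 J

n = P₁V₁/(RT₁) = 584×27.1/(8.314×452) = 4.21 mol.
Polytropic n=1.5: T₂ = T₁(V₁/V₂)^(n−1) = 452×(1.73)^0.50 = 595 K; P₂ = P₁(V₁/V₂)^n = 1330 kPa.
W = (P₁V₁−P₂V₂)/(n−1) = (584×27.1−1330×15.7)/0.50 = -9980 J.
ΔU = nCvΔT = 4.21×28.7×(595−452) = 17200 J.
Q = ΔU + W = 7230 J.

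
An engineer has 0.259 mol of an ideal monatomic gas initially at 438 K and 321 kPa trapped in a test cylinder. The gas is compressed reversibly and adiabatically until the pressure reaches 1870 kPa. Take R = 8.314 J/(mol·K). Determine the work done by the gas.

-1450 J

V₁ = nRT₁/P₁ = 0.259×8.314×438/321 = 2.94 L.
Adiabatic: T₂/T₁ = (P₂/P₁)^((γ−1)/γ) ⇒ T₂ = 438×(5.83)^0.400 = 886 K; V₂ = 1.02 L.
ΔU = nCvΔT = 0.259×12.5×(886−438) = 1450 J.
Q = 0 for an adiabatic process, so W = −ΔU = -1450 J.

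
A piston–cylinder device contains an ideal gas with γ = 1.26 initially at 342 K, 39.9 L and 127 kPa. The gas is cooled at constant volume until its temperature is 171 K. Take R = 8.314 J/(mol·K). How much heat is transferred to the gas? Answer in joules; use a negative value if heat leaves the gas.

-9740 J

n = P₁V₁/(RT₁) = 127×39.9/(8.314×342) = 1.78 mol.
Isochoric: V stays 39.9 L; P/T = const ⇒ T₂ = 171 K, P₂ = 63.5 kPa.
W = 0 (no volume change).
ΔU = nCvΔT = 1.78×32.0×(171−342) = -9740 J.
Q = ΔU = -9740 J.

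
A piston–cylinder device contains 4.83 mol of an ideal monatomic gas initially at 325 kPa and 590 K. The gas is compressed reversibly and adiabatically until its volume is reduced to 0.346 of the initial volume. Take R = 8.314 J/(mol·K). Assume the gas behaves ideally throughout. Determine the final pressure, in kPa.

1910 kPa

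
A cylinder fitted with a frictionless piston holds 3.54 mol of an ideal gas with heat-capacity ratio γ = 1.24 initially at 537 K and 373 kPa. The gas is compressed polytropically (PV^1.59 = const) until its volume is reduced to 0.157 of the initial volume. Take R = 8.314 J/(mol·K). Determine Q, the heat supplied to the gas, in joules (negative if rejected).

V₁ = nRT₁/P₁ = 3.54×8.314×537/373 = 42.4 L.
Polytropic n=1.59: T₂ = T₁(V₁/V₂)^(n−1) = 537×(6.37)^0.59 = 1600 K; P₂ = P₁(V₁/V₂)^n = 7080 kPa.
W = (P₁V₁−P₂V₂)/(n−1) = (373×42.4−7080×6.65)/0.59 = -53100 J.
ΔU = nCvΔT = 3.54×34.6×(1600−537) = 130000 J.
Q = ΔU + W = 77400 J.

77400 J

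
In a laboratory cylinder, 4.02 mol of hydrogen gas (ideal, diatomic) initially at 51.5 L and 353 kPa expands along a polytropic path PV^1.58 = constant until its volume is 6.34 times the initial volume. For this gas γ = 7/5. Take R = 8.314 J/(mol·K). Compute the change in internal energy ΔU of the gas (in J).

-29900 J

T₁ = P₁V₁/(nR) = 353×51.5/(4.02×8.314) = 544 K.
Polytropic n=1.58: T₂ = T₁(V₁/V₂)^(n−1) = 544×(0.158)^0.58 = 186 K; P₂ = P₁(V₁/V₂)^n = 19.1 kPa.
For an ideal gas ΔU = nCvΔT with Cv = (5/2)R = 20.8 J/(mol·K).
ΔU = 4.02×20.8×(186−544) = -29900 J.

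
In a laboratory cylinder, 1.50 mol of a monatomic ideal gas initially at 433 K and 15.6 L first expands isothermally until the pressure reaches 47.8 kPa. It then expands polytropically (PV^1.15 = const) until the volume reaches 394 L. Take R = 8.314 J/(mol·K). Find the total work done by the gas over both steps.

P₁ = nRT₁/V₁ = 1.50×8.314×433/15.6 = 346 kPa.
Step 1 — Isothermal: T stays 433 K; PV = const ⇒ V₂ = 113 L, P₂ = 47.8 kPa.
ΔU = 0 (ideal gas, T constant).
W = nRT ln(V₂/V₁) = 1.50×8.314×433×ln(7.24) = 10700 J.
Q = ΔU + W = 10700 J.
State after step 1: P = 47.8 kPa, V = 113 L, T = 433 K.
Step 2 — Polytropic n=1.15: T₂ = T₁(V₁/V₂)^(n−1) = 433×(0.287)^0.15 = 359 K; P₂ = P₁(V₁/V₂)^n = 11.4 kPa.
W = (P₁V₁−P₂V₂)/(n−1) = (47.8×113−11.4×394)/0.15 = 6150 J.
ΔU = nCvΔT = 1.50×12.5×(359−433) = -1380 J.
Q = ΔU + W = 4770 J.
Net over both steps: W = 16800 J, Q = 15500 J, ΔU = -1380 J.

16800 J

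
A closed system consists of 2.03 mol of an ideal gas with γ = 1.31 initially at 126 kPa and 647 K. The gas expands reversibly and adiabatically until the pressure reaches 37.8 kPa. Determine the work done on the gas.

-8730 J

V₁ = nRT₁/P₁ = 2.03×8.314×647/126 = 86.7 L.
Adiabatic: T₂/T₁ = (P₂/P₁)^((γ−1)/γ) ⇒ T₂ = 647×(0.300)^0.237 = 487 K; V₂ = 217 L.
ΔU = nCvΔT = 2.03×26.8×(487−647) = -8730 J.
Q = 0 for an adiabatic process, so W = −ΔU = 8730 J.
Work done on the gas = −W_by = -8730 J.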